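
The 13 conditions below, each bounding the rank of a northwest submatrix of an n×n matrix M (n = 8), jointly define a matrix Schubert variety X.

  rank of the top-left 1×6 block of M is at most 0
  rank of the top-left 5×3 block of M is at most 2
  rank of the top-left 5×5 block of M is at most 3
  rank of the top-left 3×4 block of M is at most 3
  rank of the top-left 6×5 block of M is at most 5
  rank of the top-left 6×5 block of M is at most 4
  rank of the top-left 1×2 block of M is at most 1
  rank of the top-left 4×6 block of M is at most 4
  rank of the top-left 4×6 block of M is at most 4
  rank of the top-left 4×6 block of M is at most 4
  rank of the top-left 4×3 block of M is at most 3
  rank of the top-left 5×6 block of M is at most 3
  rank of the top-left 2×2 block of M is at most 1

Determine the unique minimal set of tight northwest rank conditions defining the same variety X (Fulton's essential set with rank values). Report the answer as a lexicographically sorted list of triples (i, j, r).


Recovering R(i,j) via the rank-extension bound from the 13 conditions:

  i=1: 0 0 0 0 0 0 1 1
  i=2: 1 1 1 1 1 1 2 2
  i=3: 1 2 2 2 2 2 3 3
  i=4: 1 2 2 3 3 3 4 4
  i=5: 1 2 2 3 3 3 4 5
  i=6: 1 2 3 4 4 4 5 6
  i=7: 1 2 3 4 5 5 6 7
  i=8: 1 2 3 4 5 6 7 8

the unique w with this rank table is (7, 1, 2, 4, 8, 3, 5, 6).

ℓ(w)=10; the 3 essential cells (i,j,r):

[(1, 6, 0), (5, 3, 2), (5, 6, 3)]


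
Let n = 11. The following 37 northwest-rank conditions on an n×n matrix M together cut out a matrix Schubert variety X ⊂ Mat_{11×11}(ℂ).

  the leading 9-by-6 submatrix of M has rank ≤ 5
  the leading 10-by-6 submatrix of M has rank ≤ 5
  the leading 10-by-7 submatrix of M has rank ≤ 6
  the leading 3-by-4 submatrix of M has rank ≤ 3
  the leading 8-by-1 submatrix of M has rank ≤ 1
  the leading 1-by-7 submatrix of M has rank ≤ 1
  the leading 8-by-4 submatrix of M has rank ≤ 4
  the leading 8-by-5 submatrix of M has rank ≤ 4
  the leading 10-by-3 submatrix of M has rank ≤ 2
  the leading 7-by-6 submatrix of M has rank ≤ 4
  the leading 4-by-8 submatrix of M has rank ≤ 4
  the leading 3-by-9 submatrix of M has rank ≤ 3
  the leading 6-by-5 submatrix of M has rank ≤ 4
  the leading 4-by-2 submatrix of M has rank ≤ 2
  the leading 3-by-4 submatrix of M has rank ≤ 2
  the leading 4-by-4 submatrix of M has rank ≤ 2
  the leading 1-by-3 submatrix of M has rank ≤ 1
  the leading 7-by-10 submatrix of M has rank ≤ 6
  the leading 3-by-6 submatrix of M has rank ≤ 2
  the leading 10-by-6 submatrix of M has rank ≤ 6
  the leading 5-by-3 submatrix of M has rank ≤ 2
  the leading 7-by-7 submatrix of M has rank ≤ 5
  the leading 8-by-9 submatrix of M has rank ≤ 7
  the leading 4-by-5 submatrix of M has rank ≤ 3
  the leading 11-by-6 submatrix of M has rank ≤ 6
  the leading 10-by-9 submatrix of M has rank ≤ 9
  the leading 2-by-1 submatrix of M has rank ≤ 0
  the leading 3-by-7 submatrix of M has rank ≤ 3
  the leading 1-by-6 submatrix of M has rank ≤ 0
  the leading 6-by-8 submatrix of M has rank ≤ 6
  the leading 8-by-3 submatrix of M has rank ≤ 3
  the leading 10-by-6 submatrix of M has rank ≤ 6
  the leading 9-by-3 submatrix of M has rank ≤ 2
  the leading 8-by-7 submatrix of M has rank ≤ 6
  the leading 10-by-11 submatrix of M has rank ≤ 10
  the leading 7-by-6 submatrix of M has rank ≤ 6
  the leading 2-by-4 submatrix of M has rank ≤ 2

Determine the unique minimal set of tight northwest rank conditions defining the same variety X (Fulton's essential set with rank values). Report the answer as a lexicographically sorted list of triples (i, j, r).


Computing R[i][j] = min implied NW-rank bound (n=11, 37 conditions):

  0, 0, 0, 0, 0, 0, 1, 1, 1, 1, 1
  0, 1, 1, 1, 1, 1, 2, 2, 2, 2, 2
  1, 2, 2, 2, 2, 2, 3, 3, 3, 3, 3
  1, 2, 2, 2, 3, 3, 4, 4, 4, 4, 4
  1, 2, 2, 3, 4, 4, 5, 5, 5, 5, 5
  1, 2, 2, 3, 4, 4, 5, 6, 6, 6, 6
  1, 2, 2, 3, 4, 4, 5, 6, 6, 6, 7
  1, 2, 2, 3, 4, 5, 6, 7, 7, 7, 8
  1, 2, 2, 3, 4, 5, 6, 7, 8, 8, 9
  1, 2, 2, 3, 4, 5, 6, 7, 8, 9, 10
  1, 2, 3, 4, 5, 6, 7, 8, 9, 10, 11

second differences of R give the permutation w = (7, 2, 1, 5, 4, 8, 11, 6, 9, 10, 3).

6 SE-corners of the 19-cell Rothe diagram give Ess(w):

[(1, 6, 0), (2, 1, 0), (4, 4, 2), (7, 6, 4), (7, 10, 6), (10, 3, 2)]


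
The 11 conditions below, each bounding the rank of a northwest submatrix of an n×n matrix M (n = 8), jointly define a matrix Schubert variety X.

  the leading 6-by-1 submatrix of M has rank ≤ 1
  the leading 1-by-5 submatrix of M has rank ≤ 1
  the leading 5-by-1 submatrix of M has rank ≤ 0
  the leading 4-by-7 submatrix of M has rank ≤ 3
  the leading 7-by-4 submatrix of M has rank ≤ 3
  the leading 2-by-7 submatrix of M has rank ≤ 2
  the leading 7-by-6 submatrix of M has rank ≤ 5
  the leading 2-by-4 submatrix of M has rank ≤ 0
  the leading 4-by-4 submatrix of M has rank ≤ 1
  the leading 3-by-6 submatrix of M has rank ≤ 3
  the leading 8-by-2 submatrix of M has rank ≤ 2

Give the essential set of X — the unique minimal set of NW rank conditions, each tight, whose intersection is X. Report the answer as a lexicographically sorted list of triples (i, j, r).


Rank table r_w(8×8) implied by the 11 constraints:

  i=1: 0  0  0  0  1  1  1  1
  i=2: 0  0  0  0  1  2  2  2
  i=3: 0  1  1  1  2  3  3  3
  i=4: 0  1  1  1  2  3  3  4
  i=5: 0  1  2  2  3  4  4  5
  i=6: 1  2  3  3  4  5  5  6
  i=7: 1  2  3  3  4  5  6  7
  i=8: 1  2  3  4  5  6  7  8

second differences of R give the permutation w = (5, 6, 2, 8, 3, 1, 7, 4).

|D(w)|=15, |Ess(w)|=5:

[(2, 4, 0), (4, 4, 1), (4, 7, 3), (5, 1, 0), (7, 4, 3)]


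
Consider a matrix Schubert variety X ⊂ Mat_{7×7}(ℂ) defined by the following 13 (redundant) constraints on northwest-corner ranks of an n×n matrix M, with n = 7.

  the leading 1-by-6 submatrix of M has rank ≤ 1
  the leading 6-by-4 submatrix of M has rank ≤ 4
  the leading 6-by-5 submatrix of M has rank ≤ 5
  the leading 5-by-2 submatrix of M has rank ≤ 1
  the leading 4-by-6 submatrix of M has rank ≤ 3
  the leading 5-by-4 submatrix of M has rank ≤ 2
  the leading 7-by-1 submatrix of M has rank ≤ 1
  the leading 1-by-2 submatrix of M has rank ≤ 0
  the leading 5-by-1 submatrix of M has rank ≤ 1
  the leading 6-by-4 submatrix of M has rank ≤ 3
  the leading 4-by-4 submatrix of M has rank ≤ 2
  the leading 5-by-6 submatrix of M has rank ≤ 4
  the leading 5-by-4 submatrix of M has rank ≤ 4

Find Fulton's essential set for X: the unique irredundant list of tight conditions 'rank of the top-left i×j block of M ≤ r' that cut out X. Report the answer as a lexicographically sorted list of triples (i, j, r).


Reconstructing r_w from the 13 given conditions:

  i=1: 0 0 1 1 1 1 1
  i=2: 1 1 2 2 2 2 2
  i=3: 1 1 2 2 3 3 3
  i=4: 1 1 2 2 3 3 4
  i=5: 1 1 2 2 3 4 5
  i=6: 1 2 3 3 4 5 6
  i=7: 1 2 3 4 5 6 7

giving w = (3, 1, 5, 7, 6, 2, 4) via Δ²R.

ℓ(w)=9; the 4 essential cells (i,j,r):

[(1, 2, 0), (4, 6, 3), (5, 2, 1), (5, 4, 2)]


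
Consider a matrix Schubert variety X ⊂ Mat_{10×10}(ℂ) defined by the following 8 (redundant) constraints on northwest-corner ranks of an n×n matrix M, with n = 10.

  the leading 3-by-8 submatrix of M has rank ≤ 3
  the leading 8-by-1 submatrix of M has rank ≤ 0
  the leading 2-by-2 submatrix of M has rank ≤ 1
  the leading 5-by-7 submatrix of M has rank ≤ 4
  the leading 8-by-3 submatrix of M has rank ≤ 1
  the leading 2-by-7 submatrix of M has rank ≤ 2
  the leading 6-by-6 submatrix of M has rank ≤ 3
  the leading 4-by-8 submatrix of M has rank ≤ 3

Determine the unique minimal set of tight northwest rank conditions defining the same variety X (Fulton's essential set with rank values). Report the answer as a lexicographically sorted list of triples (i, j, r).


Reconstructing r_w from the 8 given conditions:

  0, 1, 1, 1, 1, 1, 1, 1, 1, 1
  0, 1, 1, 2, 2, 2, 2, 2, 2, 2
  0, 1, 1, 2, 3, 3, 3, 3, 3, 3
  0, 1, 1, 2, 3, 3, 3, 3, 4, 4
  0, 1, 1, 2, 3, 3, 4, 4, 5, 5
  0, 1, 1, 2, 3, 3, 4, 5, 6, 6
  0, 1, 1, 2, 3, 4, 5, 6, 7, 7
  0, 1, 1, 2, 3, 4, 5, 6, 7, 8
  1, 2, 2, 3, 4, 5, 6, 7, 8, 9
  1, 2, 3, 4, 5, 6, 7, 8, 9, 10

giving w = (2, 4, 5, 9, 7, 8, 6, 10, 1, 3) via Δ²R.

4 SE-corners of the 20-cell Rothe diagram give Ess(w):

[(4, 8, 3), (6, 6, 3), (8, 1, 0), (8, 3, 1)]


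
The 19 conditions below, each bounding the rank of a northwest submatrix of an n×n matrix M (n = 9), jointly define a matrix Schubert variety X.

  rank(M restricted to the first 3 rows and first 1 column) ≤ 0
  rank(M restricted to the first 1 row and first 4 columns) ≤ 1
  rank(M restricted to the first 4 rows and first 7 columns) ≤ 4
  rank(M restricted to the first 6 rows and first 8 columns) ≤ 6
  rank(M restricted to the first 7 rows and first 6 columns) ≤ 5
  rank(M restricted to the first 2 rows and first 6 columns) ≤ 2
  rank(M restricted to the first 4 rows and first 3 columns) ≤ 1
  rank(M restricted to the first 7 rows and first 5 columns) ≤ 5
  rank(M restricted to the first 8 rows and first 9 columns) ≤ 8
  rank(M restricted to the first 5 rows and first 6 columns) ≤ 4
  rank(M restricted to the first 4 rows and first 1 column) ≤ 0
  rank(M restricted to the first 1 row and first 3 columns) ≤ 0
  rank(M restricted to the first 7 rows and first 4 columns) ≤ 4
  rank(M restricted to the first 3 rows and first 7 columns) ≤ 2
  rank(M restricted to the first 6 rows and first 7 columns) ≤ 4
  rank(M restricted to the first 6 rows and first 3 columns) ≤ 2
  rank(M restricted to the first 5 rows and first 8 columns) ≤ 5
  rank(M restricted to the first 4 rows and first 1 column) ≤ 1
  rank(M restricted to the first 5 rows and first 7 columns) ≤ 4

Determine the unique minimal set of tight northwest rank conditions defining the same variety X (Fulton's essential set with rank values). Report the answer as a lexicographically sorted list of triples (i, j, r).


Reconstructing r_w from the 19 given conditions:

  R[1]: 0 | 0 | 0 | 1 | 1 | 1 | 1 | 1 | 1
  R[2]: 0 | 1 | 1 | 2 | 2 | 2 | 2 | 2 | 2
  R[3]: 0 | 1 | 1 | 2 | 2 | 2 | 2 | 3 | 3
  R[4]: 0 | 1 | 1 | 2 | 3 | 3 | 3 | 4 | 4
  R[5]: 1 | 2 | 2 | 3 | 4 | 4 | 4 | 5 | 5
  R[6]: 1 | 2 | 2 | 3 | 4 | 4 | 4 | 5 | 6
  R[7]: 1 | 2 | 3 | 4 | 5 | 5 | 5 | 6 | 7
  R[8]: 1 | 2 | 3 | 4 | 5 | 6 | 6 | 7 | 8
  R[9]: 1 | 2 | 3 | 4 | 5 | 6 | 7 | 8 | 9

so w = (4, 2, 8, 5, 1, 9, 3, 6, 7).

Rothe diagram D(w) (14 cells), 6 SE-corners (essential conditions):

[(1, 3, 0), (3, 7, 2), (4, 1, 0), (4, 3, 1), (6, 3, 2), (6, 7, 4)]


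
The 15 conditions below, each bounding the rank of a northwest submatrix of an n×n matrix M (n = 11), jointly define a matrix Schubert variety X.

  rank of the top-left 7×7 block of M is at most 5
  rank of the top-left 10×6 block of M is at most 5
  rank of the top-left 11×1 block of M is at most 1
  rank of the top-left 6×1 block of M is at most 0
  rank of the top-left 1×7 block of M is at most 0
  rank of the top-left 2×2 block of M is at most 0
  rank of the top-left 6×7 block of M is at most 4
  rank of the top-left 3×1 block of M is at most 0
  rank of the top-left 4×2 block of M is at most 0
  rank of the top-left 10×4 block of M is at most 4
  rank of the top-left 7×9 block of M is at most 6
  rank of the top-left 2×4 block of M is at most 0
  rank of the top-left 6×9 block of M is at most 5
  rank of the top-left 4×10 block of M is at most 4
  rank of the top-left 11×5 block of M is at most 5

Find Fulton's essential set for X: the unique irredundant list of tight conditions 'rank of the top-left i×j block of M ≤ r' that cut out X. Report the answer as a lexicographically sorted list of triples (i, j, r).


Propagating the 15 rank bounds to every northwest block:

  row 1: 0  0  0  0  0  0  0  1  1  1  1
  row 2: 0  0  0  0  1  1  1  2  2  2  2
  row 3: 0  0  1  1  2  2  2  3  3  3  3
  row 4: 0  0  1  2  3  3  3  4  4  4  4
  row 5: 0  1  2  3  4  4  4  5  5  5  5
  row 6: 0  1  2  3  4  4  4  5  5  6  6
  row 7: 1  2  3  4  5  5  5  6  6  7  7
  row 8: 1  2  3  4  5  5  6  7  7  8  8
  row 9: 1  2  3  4  5  5  6  7  8  9  9
  row 10: 1  2  3  4  5  5  6  7  8  9  10
  row 11: 1  2  3  4  5  6  7  8  9  10  11

second differences of R give the permutation w = (8, 5, 3, 4, 2, 10, 1, 7, 9, 11, 6).

ℓ(w)=23; the 7 essential cells (i,j,r):

[(1, 7, 0), (2, 4, 0), (4, 2, 0), (6, 1, 0), (6, 7, 4), (6, 9, 5), (10, 6, 5)]


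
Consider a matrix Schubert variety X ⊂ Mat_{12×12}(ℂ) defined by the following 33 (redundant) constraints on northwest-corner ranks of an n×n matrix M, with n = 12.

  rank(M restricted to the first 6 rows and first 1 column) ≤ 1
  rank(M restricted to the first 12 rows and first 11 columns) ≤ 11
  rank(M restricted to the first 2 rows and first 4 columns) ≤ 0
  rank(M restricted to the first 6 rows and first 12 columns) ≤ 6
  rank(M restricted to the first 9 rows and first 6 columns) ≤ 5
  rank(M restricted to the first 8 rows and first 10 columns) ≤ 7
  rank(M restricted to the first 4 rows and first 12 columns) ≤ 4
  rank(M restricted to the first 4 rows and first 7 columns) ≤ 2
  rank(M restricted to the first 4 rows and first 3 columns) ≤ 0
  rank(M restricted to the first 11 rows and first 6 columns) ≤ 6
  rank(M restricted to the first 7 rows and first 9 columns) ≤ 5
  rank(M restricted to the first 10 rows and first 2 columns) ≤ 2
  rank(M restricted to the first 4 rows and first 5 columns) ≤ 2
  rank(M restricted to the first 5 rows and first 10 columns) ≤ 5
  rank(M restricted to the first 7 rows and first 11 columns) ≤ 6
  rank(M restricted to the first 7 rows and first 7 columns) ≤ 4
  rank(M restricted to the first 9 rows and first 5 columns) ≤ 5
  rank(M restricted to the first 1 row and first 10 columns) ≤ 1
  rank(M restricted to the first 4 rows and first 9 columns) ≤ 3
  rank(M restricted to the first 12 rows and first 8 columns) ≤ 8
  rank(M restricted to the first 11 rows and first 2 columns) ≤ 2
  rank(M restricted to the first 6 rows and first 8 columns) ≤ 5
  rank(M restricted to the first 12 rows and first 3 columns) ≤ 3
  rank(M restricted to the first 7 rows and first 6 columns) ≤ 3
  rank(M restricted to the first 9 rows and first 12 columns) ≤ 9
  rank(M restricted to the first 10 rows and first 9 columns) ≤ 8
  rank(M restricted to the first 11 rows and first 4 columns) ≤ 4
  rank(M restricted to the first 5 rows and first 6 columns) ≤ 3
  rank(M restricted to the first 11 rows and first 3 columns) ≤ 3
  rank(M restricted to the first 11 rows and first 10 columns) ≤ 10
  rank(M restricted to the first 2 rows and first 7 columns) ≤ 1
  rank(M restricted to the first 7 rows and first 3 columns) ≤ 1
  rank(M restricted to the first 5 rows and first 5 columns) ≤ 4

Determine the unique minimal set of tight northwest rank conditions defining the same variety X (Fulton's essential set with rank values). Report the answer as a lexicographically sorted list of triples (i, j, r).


Propagating the 33 rank bounds to every northwest block:

  0 | 0 | 0 | 0 | 1 | 1 | 1 | 1 | 1 | 1 | 1 | 1
  0 | 0 | 0 | 0 | 1 | 1 | 1 | 2 | 2 | 2 | 2 | 2
  0 | 0 | 0 | 1 | 2 | 2 | 2 | 3 | 3 | 3 | 3 | 3
  0 | 0 | 0 | 1 | 2 | 2 | 2 | 3 | 3 | 4 | 4 | 4
  1 | 1 | 1 | 2 | 3 | 3 | 3 | 4 | 4 | 5 | 5 | 5
  1 | 1 | 1 | 2 | 3 | 3 | 4 | 5 | 5 | 6 | 6 | 6
  1 | 1 | 1 | 2 | 3 | 3 | 4 | 5 | 5 | 6 | 6 | 7
  1 | 2 | 2 | 3 | 4 | 4 | 5 | 6 | 6 | 7 | 7 | 8
  1 | 2 | 3 | 4 | 5 | 5 | 6 | 7 | 7 | 8 | 8 | 9
  1 | 2 | 3 | 4 | 5 | 6 | 7 | 8 | 8 | 9 | 9 | 10
  1 | 2 | 3 | 4 | 5 | 6 | 7 | 8 | 9 | 10 | 10 | 11
  1 | 2 | 3 | 4 | 5 | 6 | 7 | 8 | 9 | 10 | 11 | 12

second differences of R give the permutation w = (5, 8, 4, 10, 1, 7, 12, 2, 3, 6, 9, 11).

Fulton essential set (9 of the 27 Rothe cells):

[(2, 4, 0), (2, 7, 1), (4, 3, 0), (4, 7, 2), (4, 9, 3), (7, 3, 1), (7, 6, 3), (7, 9, 5), (7, 11, 6)]


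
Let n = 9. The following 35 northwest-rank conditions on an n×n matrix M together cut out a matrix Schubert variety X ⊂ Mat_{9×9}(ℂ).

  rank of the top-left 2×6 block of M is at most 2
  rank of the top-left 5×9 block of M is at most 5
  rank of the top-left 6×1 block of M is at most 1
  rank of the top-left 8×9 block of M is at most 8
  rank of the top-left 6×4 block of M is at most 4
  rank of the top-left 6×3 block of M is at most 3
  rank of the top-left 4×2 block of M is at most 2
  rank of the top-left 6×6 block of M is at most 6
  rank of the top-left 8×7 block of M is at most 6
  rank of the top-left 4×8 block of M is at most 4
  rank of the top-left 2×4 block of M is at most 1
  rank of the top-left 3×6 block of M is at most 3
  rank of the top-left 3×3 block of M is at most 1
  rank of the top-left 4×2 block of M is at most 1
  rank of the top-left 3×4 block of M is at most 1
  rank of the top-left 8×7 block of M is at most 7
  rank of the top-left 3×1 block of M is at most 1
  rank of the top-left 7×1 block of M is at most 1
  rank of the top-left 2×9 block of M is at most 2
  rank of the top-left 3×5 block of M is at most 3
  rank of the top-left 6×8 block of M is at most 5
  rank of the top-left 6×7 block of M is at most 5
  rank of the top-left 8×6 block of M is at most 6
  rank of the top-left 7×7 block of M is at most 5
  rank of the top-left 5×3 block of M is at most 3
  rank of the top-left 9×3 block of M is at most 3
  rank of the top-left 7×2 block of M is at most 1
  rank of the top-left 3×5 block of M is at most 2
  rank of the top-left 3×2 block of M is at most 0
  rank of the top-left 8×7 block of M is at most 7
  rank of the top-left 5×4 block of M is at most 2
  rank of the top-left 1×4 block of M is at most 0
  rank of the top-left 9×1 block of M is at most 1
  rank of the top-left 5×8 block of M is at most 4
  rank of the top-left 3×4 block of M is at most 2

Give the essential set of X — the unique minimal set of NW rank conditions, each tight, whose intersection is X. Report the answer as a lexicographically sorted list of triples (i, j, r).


Computing R[i][j] = min implied NW-rank bound (n=9, 35 conditions):

  0, 0, 0, 0, 1, 1, 1, 1, 1
  0, 0, 1, 1, 2, 2, 2, 2, 2
  0, 0, 1, 1, 2, 3, 3, 3, 3
  1, 1, 2, 2, 3, 4, 4, 4, 4
  1, 1, 2, 2, 3, 4, 4, 4, 5
  1, 1, 2, 3, 4, 5, 5, 5, 6
  1, 1, 2, 3, 4, 5, 5, 6, 7
  1, 2, 3, 4, 5, 6, 6, 7, 8
  1, 2, 3, 4, 5, 6, 7, 8, 9

so w = (5, 3, 6, 1, 9, 4, 8, 2, 7).

|D(w)|=16, |Ess(w)|=7:

[(1, 4, 0), (3, 2, 0), (3, 4, 1), (5, 4, 2), (5, 8, 4), (7, 2, 1), (7, 7, 5)]


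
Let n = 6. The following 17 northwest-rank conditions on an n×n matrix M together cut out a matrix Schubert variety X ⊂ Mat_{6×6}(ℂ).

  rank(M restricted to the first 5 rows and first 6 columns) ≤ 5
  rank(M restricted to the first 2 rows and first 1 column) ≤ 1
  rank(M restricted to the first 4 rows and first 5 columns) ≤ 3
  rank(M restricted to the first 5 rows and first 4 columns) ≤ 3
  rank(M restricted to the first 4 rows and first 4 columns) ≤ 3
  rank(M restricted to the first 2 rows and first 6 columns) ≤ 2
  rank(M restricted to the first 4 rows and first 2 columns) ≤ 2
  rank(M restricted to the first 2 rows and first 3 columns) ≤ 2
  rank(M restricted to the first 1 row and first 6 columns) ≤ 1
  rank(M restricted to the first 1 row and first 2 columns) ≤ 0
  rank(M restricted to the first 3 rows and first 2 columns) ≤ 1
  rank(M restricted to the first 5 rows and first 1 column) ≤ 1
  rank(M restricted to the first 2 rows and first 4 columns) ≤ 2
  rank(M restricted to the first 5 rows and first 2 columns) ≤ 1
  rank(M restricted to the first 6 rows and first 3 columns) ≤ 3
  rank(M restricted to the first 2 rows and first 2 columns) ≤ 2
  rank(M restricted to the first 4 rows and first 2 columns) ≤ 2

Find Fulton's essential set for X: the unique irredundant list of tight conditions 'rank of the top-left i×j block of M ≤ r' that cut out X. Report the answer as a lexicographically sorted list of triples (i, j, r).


Recovering R(i,j) via the rank-extension bound from the 17 conditions:

  R[1]: 0 0 1 1 1 1
  R[2]: 1 1 2 2 2 2
  R[3]: 1 1 2 3 3 3
  R[4]: 1 1 2 3 3 4
  R[5]: 1 1 2 3 4 5
  R[6]: 1 2 3 4 5 6

so w = (3, 1, 4, 6, 5, 2).

Rothe diagram D(w) (6 cells), 3 SE-corners (essential conditions):

[(1, 2, 0), (4, 5, 3), (5, 2, 1)]


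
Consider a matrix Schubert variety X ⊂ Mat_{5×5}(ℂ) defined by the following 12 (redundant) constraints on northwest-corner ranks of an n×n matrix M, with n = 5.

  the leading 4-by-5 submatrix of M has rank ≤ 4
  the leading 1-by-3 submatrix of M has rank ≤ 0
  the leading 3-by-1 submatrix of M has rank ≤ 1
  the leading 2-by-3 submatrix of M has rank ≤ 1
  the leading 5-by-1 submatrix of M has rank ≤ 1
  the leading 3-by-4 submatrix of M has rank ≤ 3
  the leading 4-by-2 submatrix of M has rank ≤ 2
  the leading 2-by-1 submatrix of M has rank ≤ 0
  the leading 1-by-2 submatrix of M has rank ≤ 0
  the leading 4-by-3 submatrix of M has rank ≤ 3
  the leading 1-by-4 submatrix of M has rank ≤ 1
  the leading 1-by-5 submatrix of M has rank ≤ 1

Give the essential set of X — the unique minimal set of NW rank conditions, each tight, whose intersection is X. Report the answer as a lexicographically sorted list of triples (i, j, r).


The tightest implied rank at each (i,j), from the 12 conditions:

  0  0  0  1  1
  0  1  1  2  2
  1  2  2  3  3
  1  2  3  4  4
  1  2  3  4  5

so w = (4, 2, 1, 3, 5).

Rothe diagram D(w) (4 cells), 2 SE-corners (essential conditions):

[(1, 3, 0), (2, 1, 0)]


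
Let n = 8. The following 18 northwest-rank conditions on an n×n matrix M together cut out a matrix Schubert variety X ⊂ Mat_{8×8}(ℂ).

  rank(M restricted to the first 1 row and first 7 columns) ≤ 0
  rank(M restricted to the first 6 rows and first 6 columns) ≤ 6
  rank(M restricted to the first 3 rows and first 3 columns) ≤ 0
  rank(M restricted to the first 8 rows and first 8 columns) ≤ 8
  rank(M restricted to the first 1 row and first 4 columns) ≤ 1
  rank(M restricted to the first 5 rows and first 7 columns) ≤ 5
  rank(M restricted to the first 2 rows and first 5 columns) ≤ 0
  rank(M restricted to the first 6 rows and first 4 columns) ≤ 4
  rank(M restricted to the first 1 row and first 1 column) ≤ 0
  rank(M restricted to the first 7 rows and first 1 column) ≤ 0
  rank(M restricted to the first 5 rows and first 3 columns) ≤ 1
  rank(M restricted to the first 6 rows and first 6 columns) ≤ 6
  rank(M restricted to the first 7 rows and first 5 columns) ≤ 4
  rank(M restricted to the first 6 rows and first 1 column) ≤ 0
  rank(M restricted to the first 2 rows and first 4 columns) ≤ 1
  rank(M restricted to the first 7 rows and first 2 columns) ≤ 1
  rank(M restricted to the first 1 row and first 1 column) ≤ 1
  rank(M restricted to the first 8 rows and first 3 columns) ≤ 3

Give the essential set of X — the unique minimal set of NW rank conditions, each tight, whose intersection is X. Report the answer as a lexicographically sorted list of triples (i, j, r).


The tightest implied rank at each (i,j), from the 18 conditions:

  0, 0, 0, 0, 0, 0, 0, 1
  0, 0, 0, 0, 0, 1, 1, 2
  0, 0, 0, 1, 1, 2, 2, 3
  0, 1, 1, 2, 2, 3, 3, 4
  0, 1, 1, 2, 3, 4, 4, 5
  0, 1, 2, 3, 4, 5, 5, 6
  0, 1, 2, 3, 4, 5, 6, 7
  1, 2, 3, 4, 5, 6, 7, 8

hence w(1..8) = (8, 6, 4, 2, 5, 3, 7, 1).

Rothe diagram D(w) (20 cells), 5 SE-corners (essential conditions):

[(1, 7, 0), (2, 5, 0), (3, 3, 0), (5, 3, 1), (7, 1, 0)]


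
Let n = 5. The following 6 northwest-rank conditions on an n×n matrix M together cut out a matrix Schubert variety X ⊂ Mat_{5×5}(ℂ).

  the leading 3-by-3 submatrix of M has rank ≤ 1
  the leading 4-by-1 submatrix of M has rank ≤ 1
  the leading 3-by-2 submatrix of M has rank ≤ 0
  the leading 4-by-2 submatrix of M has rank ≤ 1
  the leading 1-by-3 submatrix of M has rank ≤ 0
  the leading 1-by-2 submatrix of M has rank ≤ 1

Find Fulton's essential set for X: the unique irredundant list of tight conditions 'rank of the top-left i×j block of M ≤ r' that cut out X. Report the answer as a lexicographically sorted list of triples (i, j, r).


Recovering R(i,j) via the rank-extension bound from the 6 conditions:

  i=1: 0, 0, 0, 1, 1
  i=2: 0, 0, 1, 2, 2
  i=3: 0, 0, 1, 2, 3
  i=4: 1, 1, 2, 3, 4
  i=5: 1, 2, 3, 4, 5

giving w = (4, 3, 5, 1, 2) via Δ²R.

|D(w)|=7, |Ess(w)|=2:

[(1, 3, 0), (3, 2, 0)]


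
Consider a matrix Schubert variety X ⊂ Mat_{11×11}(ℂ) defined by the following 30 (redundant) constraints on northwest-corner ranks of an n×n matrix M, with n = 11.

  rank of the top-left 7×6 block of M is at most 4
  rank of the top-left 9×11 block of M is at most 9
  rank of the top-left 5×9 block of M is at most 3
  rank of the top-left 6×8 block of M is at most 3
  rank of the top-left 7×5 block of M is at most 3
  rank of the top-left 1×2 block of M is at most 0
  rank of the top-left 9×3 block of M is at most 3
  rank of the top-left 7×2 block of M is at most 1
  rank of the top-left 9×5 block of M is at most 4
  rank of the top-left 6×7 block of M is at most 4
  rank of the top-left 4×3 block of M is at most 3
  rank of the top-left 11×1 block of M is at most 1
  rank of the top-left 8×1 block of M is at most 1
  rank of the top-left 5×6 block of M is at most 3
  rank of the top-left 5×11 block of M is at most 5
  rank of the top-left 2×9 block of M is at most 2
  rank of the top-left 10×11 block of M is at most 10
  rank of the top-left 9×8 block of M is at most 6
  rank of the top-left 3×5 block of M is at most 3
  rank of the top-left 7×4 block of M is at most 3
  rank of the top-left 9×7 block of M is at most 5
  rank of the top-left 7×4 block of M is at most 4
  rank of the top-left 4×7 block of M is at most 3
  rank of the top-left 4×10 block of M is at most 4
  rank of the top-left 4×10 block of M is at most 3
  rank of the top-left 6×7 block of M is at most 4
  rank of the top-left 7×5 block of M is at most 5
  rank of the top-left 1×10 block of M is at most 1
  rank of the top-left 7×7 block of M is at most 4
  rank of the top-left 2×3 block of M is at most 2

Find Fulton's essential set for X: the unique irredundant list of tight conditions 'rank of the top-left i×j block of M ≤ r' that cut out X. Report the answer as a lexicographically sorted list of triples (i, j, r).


Propagating the 30 rank bounds to every northwest block:

  row 1: 0  0  1  1  1  1  1  1  1  1  1
  row 2: 1  1  2  2  2  2  2  2  2  2  2
  row 3: 1  1  2  3  3  3  3  3  3  3  3
  row 4: 1  1  2  3  3  3  3  3  3  3  4
  row 5: 1  1  2  3  3  3  3  3  3  4  5
  row 6: 1  1  2  3  3  3  3  3  4  5  6
  row 7: 1  1  2  3  3  4  4  4  5  6  7
  row 8: 1  2  3  4  4  5  5  5  6  7  8
  row 9: 1  2  3  4  4  5  5  6  7  8  9
  row 10: 1  2  3  4  5  6  6  7  8  9  10
  row 11: 1  2  3  4  5  6  7  8  9  10  11

reading off 1-entries of Δ²R: w = (3, 1, 4, 11, 10, 9, 6, 2, 8, 5, 7).

D(w) has 25 cells with 8 SE-corners; essential set:

[(1, 2, 0), (4, 10, 3), (5, 9, 3), (6, 8, 3), (7, 2, 1), (7, 5, 3), (9, 5, 4), (9, 7, 5)]


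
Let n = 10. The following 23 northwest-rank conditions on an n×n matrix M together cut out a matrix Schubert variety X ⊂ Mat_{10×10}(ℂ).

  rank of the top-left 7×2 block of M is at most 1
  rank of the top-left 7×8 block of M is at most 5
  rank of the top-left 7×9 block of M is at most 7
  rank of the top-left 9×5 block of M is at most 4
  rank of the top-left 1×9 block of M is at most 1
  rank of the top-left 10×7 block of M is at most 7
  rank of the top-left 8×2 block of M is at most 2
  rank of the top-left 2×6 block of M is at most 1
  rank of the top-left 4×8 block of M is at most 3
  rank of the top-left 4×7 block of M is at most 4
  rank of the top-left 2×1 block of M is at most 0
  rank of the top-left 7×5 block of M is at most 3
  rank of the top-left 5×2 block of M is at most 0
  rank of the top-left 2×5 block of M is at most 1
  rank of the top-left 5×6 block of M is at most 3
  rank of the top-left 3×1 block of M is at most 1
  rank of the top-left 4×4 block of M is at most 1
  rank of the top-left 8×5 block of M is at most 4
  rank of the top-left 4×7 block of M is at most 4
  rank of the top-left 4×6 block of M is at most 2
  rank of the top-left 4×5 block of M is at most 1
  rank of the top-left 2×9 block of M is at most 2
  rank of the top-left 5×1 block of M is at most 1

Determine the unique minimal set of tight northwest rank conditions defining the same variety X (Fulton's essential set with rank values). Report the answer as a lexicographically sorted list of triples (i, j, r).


The tightest implied rank at each (i,j), from the 23 conditions:

  i=1: 0  0  1  1  1  1  1  1  1  1
  i=2: 0  0  1  1  1  1  2  2  2  2
  i=3: 0  0  1  1  1  2  3  3  3  3
  i=4: 0  0  1  1  1  2  3  3  4  4
  i=5: 0  0  1  2  2  3  4  4  5  5
  i=6: 1  1  2  3  3  4  5  5  6  6
  i=7: 1  1  2  3  3  4  5  5  6  7
  i=8: 1  2  3  4  4  5  6  6  7  8
  i=9: 1  2  3  4  4  5  6  7  8  9
  i=10: 1  2  3  4  5  6  7  8  9  10

hence w(1..10) = (3, 7, 6, 9, 4, 1, 10, 2, 8, 5).

Rothe diagram D(w) (22 cells), 8 SE-corners (essential conditions):

[(2, 6, 1), (4, 5, 1), (4, 8, 3), (5, 2, 0), (7, 2, 1), (7, 5, 3), (7, 8, 5), (9, 5, 4)]


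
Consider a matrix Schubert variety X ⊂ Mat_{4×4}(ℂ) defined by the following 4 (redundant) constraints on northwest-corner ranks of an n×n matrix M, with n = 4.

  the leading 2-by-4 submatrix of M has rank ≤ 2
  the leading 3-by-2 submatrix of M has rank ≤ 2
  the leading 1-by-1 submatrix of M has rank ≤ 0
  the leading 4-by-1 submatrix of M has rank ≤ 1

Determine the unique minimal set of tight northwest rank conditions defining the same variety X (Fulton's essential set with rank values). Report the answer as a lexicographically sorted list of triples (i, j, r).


The tightest implied rank at each (i,j), from the 4 conditions:

  i=1: 0 | 1 | 1 | 1
  i=2: 1 | 2 | 2 | 2
  i=3: 1 | 2 | 3 | 3
  i=4: 1 | 2 | 3 | 4

second differences of R give the permutation w = (2, 1, 3, 4).

1 SE-corner of the 1-cell Rothe diagram gives Ess(w):

[(1, 1, 0)]


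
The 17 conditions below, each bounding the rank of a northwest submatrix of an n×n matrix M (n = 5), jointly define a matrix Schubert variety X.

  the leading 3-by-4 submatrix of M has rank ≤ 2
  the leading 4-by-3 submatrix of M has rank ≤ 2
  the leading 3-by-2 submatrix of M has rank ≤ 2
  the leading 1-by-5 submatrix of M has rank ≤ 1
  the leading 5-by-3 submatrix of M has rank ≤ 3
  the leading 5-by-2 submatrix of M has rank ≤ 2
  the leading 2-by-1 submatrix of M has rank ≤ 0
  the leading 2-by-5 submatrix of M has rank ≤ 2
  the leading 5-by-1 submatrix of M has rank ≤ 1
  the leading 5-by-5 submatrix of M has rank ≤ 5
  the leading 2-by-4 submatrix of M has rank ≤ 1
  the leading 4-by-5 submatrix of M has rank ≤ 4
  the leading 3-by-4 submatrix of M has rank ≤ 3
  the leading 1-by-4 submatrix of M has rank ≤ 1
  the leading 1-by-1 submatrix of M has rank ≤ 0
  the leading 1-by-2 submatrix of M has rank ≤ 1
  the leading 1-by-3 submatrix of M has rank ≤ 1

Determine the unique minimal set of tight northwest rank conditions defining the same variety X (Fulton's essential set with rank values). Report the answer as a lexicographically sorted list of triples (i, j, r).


Reconstructing r_w from the 17 given conditions:

  i=1: 0 1 1 1 1
  i=2: 0 1 1 1 2
  i=3: 1 2 2 2 3
  i=4: 1 2 2 3 4
  i=5: 1 2 3 4 5

second differences of R give the permutation w = (2, 5, 1, 4, 3).

ℓ(w)=5; the 3 essential cells (i,j,r):

[(2, 1, 0), (2, 4, 1), (4, 3, 2)]


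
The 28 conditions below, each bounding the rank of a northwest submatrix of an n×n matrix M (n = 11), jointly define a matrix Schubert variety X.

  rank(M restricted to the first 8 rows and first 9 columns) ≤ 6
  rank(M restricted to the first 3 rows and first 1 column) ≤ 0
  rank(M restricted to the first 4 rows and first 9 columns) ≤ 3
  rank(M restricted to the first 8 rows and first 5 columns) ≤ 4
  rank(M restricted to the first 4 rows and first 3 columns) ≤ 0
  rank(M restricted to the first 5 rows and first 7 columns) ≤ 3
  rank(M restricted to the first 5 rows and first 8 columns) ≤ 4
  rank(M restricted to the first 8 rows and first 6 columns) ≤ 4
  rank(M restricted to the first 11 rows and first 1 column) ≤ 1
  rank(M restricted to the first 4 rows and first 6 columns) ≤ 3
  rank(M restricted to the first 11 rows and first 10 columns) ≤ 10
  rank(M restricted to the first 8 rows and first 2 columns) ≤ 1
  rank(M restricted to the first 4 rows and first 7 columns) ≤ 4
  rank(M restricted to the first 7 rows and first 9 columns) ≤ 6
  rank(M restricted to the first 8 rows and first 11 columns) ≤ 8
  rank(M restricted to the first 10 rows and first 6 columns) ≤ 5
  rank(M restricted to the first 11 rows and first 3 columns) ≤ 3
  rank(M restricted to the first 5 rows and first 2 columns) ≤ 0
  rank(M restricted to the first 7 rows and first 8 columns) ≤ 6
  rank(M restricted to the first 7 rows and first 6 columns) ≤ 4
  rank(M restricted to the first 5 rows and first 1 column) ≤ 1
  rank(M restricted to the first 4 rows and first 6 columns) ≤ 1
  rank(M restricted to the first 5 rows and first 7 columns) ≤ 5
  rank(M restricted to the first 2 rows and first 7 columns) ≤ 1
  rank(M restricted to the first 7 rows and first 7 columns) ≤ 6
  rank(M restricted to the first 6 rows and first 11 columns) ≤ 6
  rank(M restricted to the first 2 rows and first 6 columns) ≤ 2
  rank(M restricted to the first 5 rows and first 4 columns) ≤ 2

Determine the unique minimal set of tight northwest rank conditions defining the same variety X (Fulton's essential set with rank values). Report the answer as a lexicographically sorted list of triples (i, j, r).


Computing R[i][j] = min implied NW-rank bound (n=11, 28 conditions):

  i=1: 0 | 0 | 0 | 1 | 1 | 1 | 1 | 1 | 1 | 1 | 1
  i=2: 0 | 0 | 0 | 1 | 1 | 1 | 1 | 2 | 2 | 2 | 2
  i=3: 0 | 0 | 0 | 1 | 1 | 1 | 2 | 3 | 3 | 3 | 3
  i=4: 0 | 0 | 0 | 1 | 1 | 1 | 2 | 3 | 3 | 4 | 4
  i=5: 0 | 0 | 1 | 2 | 2 | 2 | 3 | 4 | 4 | 5 | 5
  i=6: 1 | 1 | 2 | 3 | 3 | 3 | 4 | 5 | 5 | 6 | 6
  i=7: 1 | 1 | 2 | 3 | 4 | 4 | 5 | 6 | 6 | 7 | 7
  i=8: 1 | 1 | 2 | 3 | 4 | 4 | 5 | 6 | 6 | 7 | 8
  i=9: 1 | 2 | 3 | 4 | 5 | 5 | 6 | 7 | 7 | 8 | 9
  i=10: 1 | 2 | 3 | 4 | 5 | 5 | 6 | 7 | 8 | 9 | 10
  i=11: 1 | 2 | 3 | 4 | 5 | 6 | 7 | 8 | 9 | 10 | 11

reading off 1-entries of Δ²R: w = (4, 8, 7, 10, 3, 1, 5, 11, 2, 9, 6).

ℓ(w)=27; the 9 essential cells (i,j,r):

[(2, 7, 1), (4, 3, 0), (4, 6, 1), (4, 9, 3), (5, 2, 0), (8, 2, 1), (8, 6, 4), (8, 9, 6), (10, 6, 5)]


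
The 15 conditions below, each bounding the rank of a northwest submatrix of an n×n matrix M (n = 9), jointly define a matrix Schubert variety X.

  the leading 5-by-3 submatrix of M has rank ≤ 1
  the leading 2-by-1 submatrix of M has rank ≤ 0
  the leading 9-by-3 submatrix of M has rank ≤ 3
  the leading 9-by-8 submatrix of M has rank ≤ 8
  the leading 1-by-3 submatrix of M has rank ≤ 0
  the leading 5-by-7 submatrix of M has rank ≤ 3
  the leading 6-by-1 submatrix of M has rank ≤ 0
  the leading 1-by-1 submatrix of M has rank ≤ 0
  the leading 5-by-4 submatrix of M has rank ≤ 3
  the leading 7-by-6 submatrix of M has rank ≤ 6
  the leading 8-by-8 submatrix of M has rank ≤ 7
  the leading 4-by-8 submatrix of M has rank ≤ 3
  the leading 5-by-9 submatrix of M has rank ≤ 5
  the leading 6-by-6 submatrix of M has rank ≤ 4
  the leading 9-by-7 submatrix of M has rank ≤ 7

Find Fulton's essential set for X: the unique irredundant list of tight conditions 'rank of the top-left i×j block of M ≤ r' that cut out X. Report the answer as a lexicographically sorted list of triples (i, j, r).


Computing R[i][j] = min implied NW-rank bound (n=9, 15 conditions):

  i=1: 0  0  0  1  1  1  1  1  1
  i=2: 0  1  1  2  2  2  2  2  2
  i=3: 0  1  1  2  3  3  3  3  3
  i=4: 0  1  1  2  3  3  3  3  4
  i=5: 0  1  1  2  3  3  3  4  5
  i=6: 0  1  2  3  4  4  4  5  6
  i=7: 1  2  3  4  5  5  5  6  7
  i=8: 1  2  3  4  5  6  6  7  8
  i=9: 1  2  3  4  5  6  7  8  9

the unique w with this rank table is (4, 2, 5, 9, 8, 3, 1, 6, 7).

D(w) has 16 cells with 5 SE-corners; essential set:

[(1, 3, 0), (4, 8, 3), (5, 3, 1), (5, 7, 3), (6, 1, 0)]


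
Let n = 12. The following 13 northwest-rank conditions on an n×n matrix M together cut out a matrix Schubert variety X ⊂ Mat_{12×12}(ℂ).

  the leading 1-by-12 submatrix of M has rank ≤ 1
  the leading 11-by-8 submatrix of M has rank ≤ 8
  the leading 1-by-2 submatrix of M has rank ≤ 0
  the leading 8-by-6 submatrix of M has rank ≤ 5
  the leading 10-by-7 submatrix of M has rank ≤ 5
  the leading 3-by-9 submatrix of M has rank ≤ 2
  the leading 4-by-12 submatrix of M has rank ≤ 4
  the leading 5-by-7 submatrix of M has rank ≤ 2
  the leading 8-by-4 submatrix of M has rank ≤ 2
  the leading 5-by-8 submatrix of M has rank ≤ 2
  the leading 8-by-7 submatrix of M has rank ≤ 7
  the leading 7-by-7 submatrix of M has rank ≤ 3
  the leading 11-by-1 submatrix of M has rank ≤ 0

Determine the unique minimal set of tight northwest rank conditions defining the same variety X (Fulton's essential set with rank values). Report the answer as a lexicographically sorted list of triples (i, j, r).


The tightest implied rank at each (i,j), from the 13 conditions:

  row 1: 0 0 1 1 1 1 1 1 1 1 1 1
  row 2: 0 1 2 2 2 2 2 2 2 2 2 2
  row 3: 0 1 2 2 2 2 2 2 2 3 3 3
  row 4: 0 1 2 2 2 2 2 2 3 4 4 4
  row 5: 0 1 2 2 2 2 2 2 3 4 5 5
  row 6: 0 1 2 2 3 3 3 3 4 5 6 6
  row 7: 0 1 2 2 3 3 3 4 5 6 7 7
  row 8: 0 1 2 2 3 4 4 5 6 7 8 8
  row 9: 0 1 2 3 4 5 5 6 7 8 9 9
  row 10: 0 1 2 3 4 5 5 6 7 8 9 10
  row 11: 0 1 2 3 4 5 6 7 8 9 10 11
  row 12: 1 2 3 4 5 6 7 8 9 10 11 12

so w = (3, 2, 10, 9, 11, 5, 8, 6, 4, 12, 7, 1).

|D(w)|=34, |Ess(w)|=7:

[(1, 2, 0), (3, 9, 2), (5, 8, 2), (7, 7, 3), (8, 4, 2), (10, 7, 5), (11, 1, 0)]


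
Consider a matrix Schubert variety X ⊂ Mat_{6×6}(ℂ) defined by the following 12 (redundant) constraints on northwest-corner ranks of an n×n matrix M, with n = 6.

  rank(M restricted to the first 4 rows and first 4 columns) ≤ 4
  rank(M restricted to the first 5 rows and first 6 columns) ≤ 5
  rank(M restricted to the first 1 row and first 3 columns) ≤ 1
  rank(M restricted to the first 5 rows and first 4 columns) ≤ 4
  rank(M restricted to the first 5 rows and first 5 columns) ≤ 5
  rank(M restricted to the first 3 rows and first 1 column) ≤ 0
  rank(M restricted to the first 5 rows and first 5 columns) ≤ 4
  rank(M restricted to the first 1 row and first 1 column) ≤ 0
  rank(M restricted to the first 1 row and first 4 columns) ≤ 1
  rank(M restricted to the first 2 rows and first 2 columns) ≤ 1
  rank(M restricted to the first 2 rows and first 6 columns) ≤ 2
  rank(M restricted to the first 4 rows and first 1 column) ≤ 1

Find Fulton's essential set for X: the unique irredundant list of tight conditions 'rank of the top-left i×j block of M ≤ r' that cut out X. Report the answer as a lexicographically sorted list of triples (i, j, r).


Rank table r_w(6×6) implied by the 12 constraints:

  0  1  1  1  1  1
  0  1  2  2  2  2
  0  1  2  3  3  3
  1  2  3  4  4  4
  1  2  3  4  4  5
  1  2  3  4  5  6

second differences of R give the permutation w = (2, 3, 4, 1, 6, 5).

2 SE-corners of the 4-cell Rothe diagram give Ess(w):

[(3, 1, 0), (5, 5, 4)]


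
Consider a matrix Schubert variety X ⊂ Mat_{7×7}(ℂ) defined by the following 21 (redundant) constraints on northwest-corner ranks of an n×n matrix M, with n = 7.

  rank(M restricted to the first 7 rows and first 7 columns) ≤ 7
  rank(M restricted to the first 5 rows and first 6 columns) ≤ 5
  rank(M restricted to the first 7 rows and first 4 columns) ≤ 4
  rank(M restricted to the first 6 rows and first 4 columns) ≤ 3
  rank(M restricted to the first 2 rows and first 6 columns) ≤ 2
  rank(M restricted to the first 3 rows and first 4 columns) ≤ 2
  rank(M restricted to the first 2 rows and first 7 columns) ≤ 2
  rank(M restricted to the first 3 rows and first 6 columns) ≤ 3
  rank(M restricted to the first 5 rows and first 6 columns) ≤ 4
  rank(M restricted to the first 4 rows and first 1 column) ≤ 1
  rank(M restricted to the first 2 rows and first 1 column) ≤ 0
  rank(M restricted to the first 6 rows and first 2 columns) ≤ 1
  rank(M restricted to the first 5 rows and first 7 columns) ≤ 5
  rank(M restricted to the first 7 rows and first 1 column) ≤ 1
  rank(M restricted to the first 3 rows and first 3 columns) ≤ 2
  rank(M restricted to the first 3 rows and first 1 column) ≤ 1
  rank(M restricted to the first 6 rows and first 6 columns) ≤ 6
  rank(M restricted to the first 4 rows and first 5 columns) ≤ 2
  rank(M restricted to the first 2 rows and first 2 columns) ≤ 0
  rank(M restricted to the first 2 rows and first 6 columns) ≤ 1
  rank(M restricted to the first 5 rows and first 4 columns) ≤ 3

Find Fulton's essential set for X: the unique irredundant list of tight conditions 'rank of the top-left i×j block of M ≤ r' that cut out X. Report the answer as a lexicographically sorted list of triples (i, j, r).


Propagating the 21 rank bounds to every northwest block:

  row 1: 0 | 0 | 1 | 1 | 1 | 1 | 1
  row 2: 0 | 0 | 1 | 1 | 1 | 1 | 2
  row 3: 1 | 1 | 2 | 2 | 2 | 2 | 3
  row 4: 1 | 1 | 2 | 2 | 2 | 3 | 4
  row 5: 1 | 1 | 2 | 3 | 3 | 4 | 5
  row 6: 1 | 1 | 2 | 3 | 4 | 5 | 6
  row 7: 1 | 2 | 3 | 4 | 5 | 6 | 7

the unique w with this rank table is (3, 7, 1, 6, 4, 5, 2).

|D(w)|=12, |Ess(w)|=4:

[(2, 2, 0), (2, 6, 1), (4, 5, 2), (6, 2, 1)]
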